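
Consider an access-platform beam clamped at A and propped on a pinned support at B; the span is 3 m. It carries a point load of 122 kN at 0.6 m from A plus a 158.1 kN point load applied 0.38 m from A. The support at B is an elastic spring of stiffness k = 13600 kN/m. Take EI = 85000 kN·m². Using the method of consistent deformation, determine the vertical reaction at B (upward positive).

Remove the prop at B; the released (primary) structure is a cantilever built in at A.
Downward deflection at the released point B due to the loads:
  point load 122 at a = 0.6: Pa²(3L − a)/(6EI) = 61.49/EI
  point load 158.1 at a = 0.38: Pa²(3L − a)/(6EI) = 32.8/EI
  δ_0 = 94.29/EI
Flexibility coefficient — unit upward force at B: δ_{BB} = L³/(3EI) = 9/EI.
With EI = 85000 kN·m²: δ_0 = 0.001109 m and δ_{BB} = 0.000106 m/kN.
Compatibility — the spring shortens by R_B/k under the reaction it provides: δ_0 − R_B·δ_{BB} = R_B/k. With 1/k = 0.000074 m/kN, R_B = δ_0 / (δ_{BB} + 1/k) = 0.001109 / (0.000106 + 0.000074) = 6.183 kN.

R_B = 6.183 kN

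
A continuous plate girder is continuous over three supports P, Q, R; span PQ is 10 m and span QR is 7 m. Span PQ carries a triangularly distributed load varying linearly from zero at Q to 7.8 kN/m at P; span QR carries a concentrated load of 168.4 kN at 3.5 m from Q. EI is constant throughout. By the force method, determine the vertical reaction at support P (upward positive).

R_P = 14.22 kN

Insert a hinge at Q; M_Q is the redundant, and each span becomes simply supported.
Discontinuity in slope at Q on the released structure — sum the simple-span end rotations:
  span PQ: triangular load, peak 7.8: 7w₀L³/(360EI) = 151.7/EI
  span QR: point load 168.4 at a = 3.5: Pab(L + b)/(6LEI) = 515.7/EI
  relative rotation θ_0 = (151.7 + 515.7)/EI = 667.4/EI
A unit hogging moment at Q produces rotation L₁/(3EI) + L₂/(3EI) = 5.667/EI.
Slope continuity at Q: θ_0 = M_Q·5.667/EI, so M_Q = 667.4/5.667 = 117.8 kN·m (hogging).
Span PQ, ΣM about P with M_Q applied at Q: R_Q^{PQ}·10 = 130 + 117.8, so R_Q^{PQ} = 24.78 kN and R_P = 39 − 24.78 = 14.22 kN.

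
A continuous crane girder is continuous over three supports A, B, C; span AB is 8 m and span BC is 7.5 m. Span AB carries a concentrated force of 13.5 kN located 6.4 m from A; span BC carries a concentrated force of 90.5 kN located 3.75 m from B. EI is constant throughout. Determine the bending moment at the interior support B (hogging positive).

Insert a hinge at B; M_B is the redundant, and each span becomes simply supported.
End slopes at the hinge B, treating each span as simply supported:
  span AB: point load 13.5 at a = 6.4: Pab(L + a)/(6LEI) = 41.47/EI
  span BC: point load 90.5 at a = 3.75: Pab(L + b)/(6LEI) = 318.2/EI
  relative rotation θ_0 = (41.47 + 318.2)/EI = 359.6/EI
A unit hogging moment at B produces rotation L₁/(3EI) + L₂/(3EI) = 5.167/EI.
Slope continuity at B: θ_0 = M_B·5.167/EI, so M_B = 359.6/5.167 = 69.61 kN·m (hogging).

M_B = 69.61 kN·m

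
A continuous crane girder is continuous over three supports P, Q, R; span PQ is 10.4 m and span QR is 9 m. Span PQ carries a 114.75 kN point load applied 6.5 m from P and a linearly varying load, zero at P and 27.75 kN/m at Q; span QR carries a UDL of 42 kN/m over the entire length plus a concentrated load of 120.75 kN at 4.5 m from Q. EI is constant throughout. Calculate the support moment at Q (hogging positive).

Release continuity at Q by inserting a hinge; the redundant is the internal moment M_Q. The primary structure is two simply-supported spans PQ and QR.
Discontinuity in slope at Q on the released structure — sum the simple-span end rotations:
  span PQ: point load 114.75 at a = 6.5: Pab(L + a)/(6LEI) = 787.8/EI
  span PQ: triangular load, peak 27.75: w₀L³/(45EI) = 693.7/EI
  span QR: UDL 42: wL³/(24EI) = 1276/EI
  span QR: point load 120.75 at a = 4.5: Pab(L + b)/(6LEI) = 611.3/EI
  relative rotation θ_0 = (1481 + 1887)/EI = 3369/EI
A unit hogging moment at Q produces rotation L₁/(3EI) + L₂/(3EI) = 6.467/EI.
Compatibility: M_Q·(L₁+L₂)/(3EI) = θ_0, giving M_Q = 520.9 kN·m (hogging).

M_Q = 520.9 kN·m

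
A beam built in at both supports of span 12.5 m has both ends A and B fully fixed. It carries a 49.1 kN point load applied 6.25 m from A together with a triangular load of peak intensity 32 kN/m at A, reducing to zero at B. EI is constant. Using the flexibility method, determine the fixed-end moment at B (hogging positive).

M_B = 243.4 kN·m

Release both end moments; the primary structure is a simply-supported span AB with redundants M_A and M_B.
End rotations of the released simple span under the applied load (×1/EI):
  at A: point load 49.1 at a = 6.25: Pab(L + b)/(6LEI) = 479.5/EI
  at B: point load 49.1 at a = 6.25: Pab(L + a)/(6LEI) = 479.5/EI
  at A: triangular load, peak 32: w₀L³/(45EI) = 1389/EI
  at B: triangular load, peak 32: 7w₀L³/(360EI) = 1215/EI
  θ_A0 = 1868/EI,  θ_B0 = 1695/EI
Flexibility coefficients: a unit moment at one end gives L/(3EI) there and L/(6EI) at the far end, so f₁₁ = f₂₂ = 4.167/EI and f₁₂ = f₂₁ = 2.083/EI.
Compatibility — zero rotation at each built-in end:
  4.167 M_A + 2.083 M_B = 1868
  2.083 M_A + 4.167 M_B = 1695
Solving the pair gives M_A = 326.7 kN·m and M_B = 243.4 kN·m (hogging).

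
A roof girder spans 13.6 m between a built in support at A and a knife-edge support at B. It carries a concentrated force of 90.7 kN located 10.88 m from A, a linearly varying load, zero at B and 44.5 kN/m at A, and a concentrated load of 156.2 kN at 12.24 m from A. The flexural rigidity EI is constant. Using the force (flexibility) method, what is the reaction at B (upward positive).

Choose R_B as the redundant. The primary structure is the cantilever fixed at A.
Primary-structure tip deflection at B by superposition:
  point load 90.7 at a = 10.88: Pa²(3L − a)/(6EI) = 53540/EI
  triangular load, peak 44.5 at the fixed end: w₀L⁴/(30EI) = 50745/EI
  point load 156.2 at a = 12.24: Pa²(3L − a)/(6EI) = 111391/EI
  δ_0 = 215676/EI
Flexibility coefficient — unit upward force at B: δ_{BB} = L³/(3EI) = 838.5/EI.
The prop prevents deflection at B: R_B = δ_0/δ_{BB} = 215676/838.5 = 257.2 kN.

R_B = 257.2 kN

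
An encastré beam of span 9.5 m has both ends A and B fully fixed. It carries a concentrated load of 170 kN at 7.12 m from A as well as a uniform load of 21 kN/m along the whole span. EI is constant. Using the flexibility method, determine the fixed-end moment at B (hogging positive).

M_B = 385.2 kN·m

Release both end moments; the primary structure is a simply-supported span AB with redundants M_A and M_B.
Simple-span end rotations at A and B under the given loads:
  at A: point load 170 at a = 7.12: Pab(L + b)/(6LEI) = 600.4/EI
  at B: point load 170 at a = 7.12: Pab(L + a)/(6LEI) = 840/EI
  at A: UDL 21: wL³/(24EI) = 750.2/EI
  at B: UDL 21: wL³/(24EI) = 750.2/EI
  θ_A0 = 1351/EI,  θ_B0 = 1590/EI
Flexibility coefficients: a unit moment at one end gives L/(3EI) there and L/(6EI) at the far end, so f₁₁ = f₂₂ = 3.167/EI and f₁₂ = f₂₁ = 1.583/EI.
Compatibility — zero rotation at each built-in end:
  3.167 M_A + 1.583 M_B = 1351
  1.583 M_A + 3.167 M_B = 1590
Solving the pair gives M_A = 233.9 kN·m and M_B = 385.2 kN·m (hogging).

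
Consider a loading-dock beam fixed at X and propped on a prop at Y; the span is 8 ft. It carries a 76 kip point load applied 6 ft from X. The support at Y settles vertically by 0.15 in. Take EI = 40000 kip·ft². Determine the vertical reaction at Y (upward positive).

Take the reaction at Y as the redundant and release it; the primary structure is a cantilever fixed at X.
Deflection at Y on the released cantilever, summing each load's contribution:
  point load 76 at a = 6: Pa²(3L − a)/(6EI) = 8208/EI
Flexibility coefficient — unit upward force at Y: δ_{YY} = L³/(3EI) = 170.7/EI.
With EI = 40000 kip·ft²: δ_0 = 0.2052 ft and δ_{YY} = 0.004267 ft/kip.
Compatibility — the beam at Y must follow the support down by 0.0125 ft: δ_0 − R_Y·δ_{YY} = 0.0125, so R_Y = (0.2052 − 0.0125)/0.004267 = 45.16 kip.

R_Y = 45.16 kip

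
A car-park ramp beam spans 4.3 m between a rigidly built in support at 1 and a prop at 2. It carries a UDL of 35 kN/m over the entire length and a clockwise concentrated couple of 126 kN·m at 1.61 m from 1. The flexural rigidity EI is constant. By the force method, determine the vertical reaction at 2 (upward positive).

R_2 = 83.19 kN

Choose R_2 as the redundant. The primary structure is the cantilever fixed at 1.
Deflection at 2 on the released cantilever, summing each load's contribution:
  UDL 35: wL⁴/(8EI) = 1496/EI
  clockwise couple 126 at a = 1.61: M₀a(2L − a)/(2EI) = 709/EI
  δ_0 = 2205/EI
Tip deflection under a unit load at 2: L³/(3EI) = 26.5/EI.
Compatibility at 2: δ_0 − R_2·δ_{22} = 0, so R_2 = 2205/26.5 = 83.19 kN.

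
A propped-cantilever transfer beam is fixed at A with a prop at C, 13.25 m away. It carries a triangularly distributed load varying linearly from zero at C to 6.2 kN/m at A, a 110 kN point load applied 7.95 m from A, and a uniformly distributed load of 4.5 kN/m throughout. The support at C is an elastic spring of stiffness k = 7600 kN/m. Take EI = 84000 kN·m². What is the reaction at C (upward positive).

Release the roller at C. Primary structure: cantilever fixed at A.
Free-end deflection of the primary structure under the applied loading (downward +):
  triangular load, peak 6.2 at the fixed end: w₀L⁴/(30EI) = 6370/EI
  point load 110 at a = 7.95: Pa²(3L − a)/(6EI) = 36847/EI
  UDL 4.5: wL⁴/(8EI) = 17337/EI
  δ_0 = 60554/EI
Tip deflection under a unit load at C: L³/(3EI) = 775.4/EI.
With EI = 84000 kN·m²: δ_0 = 0.72089 m and δ_{CC} = 0.009231 m/kN.
Compatibility — the spring shortens by R_C/k under the reaction it provides: δ_0 − R_C·δ_{CC} = R_C/k. With 1/k = 0.000132 m/kN, R_C = δ_0 / (δ_{CC} + 1/k) = 0.72089 / (0.009231 + 0.000132) = 77 kN.

R_C = 77 kN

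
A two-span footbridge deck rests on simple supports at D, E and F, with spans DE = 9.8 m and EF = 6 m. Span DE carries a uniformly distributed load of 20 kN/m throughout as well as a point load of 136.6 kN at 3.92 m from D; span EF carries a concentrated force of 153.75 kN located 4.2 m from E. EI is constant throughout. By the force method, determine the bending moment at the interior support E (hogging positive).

M_E = 336.2 kN·m

Take M_E as the redundant. Released structure: two simple spans DE and EF with a hinge at E.
Discontinuity in slope at E on the released structure — sum the simple-span end rotations:
  span DE: UDL 20: wL³/(24EI) = 784.3/EI
  span DE: point load 136.6 at a = 3.92: Pab(L + a)/(6LEI) = 734.7/EI
  span EF: point load 153.75 at a = 4.2: Pab(L + b)/(6LEI) = 251.8/EI
  relative rotation θ_0 = (1519 + 251.8)/EI = 1771/EI
A unit hogging moment at E produces rotation L₁/(3EI) + L₂/(3EI) = 5.267/EI.
Compatibility: M_E·(L₁+L₂)/(3EI) = θ_0, giving M_E = 336.2 kN·m (hogging).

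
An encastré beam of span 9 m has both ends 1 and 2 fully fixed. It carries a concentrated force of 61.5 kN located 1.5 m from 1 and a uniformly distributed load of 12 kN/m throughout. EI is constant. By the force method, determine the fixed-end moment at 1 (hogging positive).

M_1 = 145.1 kN·m

Take the two fixed-end moments M_1, M_2 as redundants; the released structure is the simple span 12.
On the primary (simply-supported) span, the end slopes from the loading are:
  at 1: point load 61.5 at a = 1.5: Pab(L + b)/(6LEI) = 211.4/EI
  at 2: point load 61.5 at a = 1.5: Pab(L + a)/(6LEI) = 134.5/EI
  at 1: UDL 12: wL³/(24EI) = 364.5/EI
  at 2: UDL 12: wL³/(24EI) = 364.5/EI
  θ_10 = 575.9/EI,  θ_20 = 499/EI
Flexibility coefficients: a unit moment at one end gives L/(3EI) there and L/(6EI) at the far end, so f₁₁ = f₂₂ = 3/EI and f₁₂ = f₂₁ = 1.5/EI.
Compatibility — zero rotation at each built-in end:
  3 M_1 + 1.5 M_2 = 575.9
  1.5 M_1 + 3 M_2 = 499
Solving the pair gives M_1 = 145.1 kN·m and M_2 = 93.81 kN·m (hogging).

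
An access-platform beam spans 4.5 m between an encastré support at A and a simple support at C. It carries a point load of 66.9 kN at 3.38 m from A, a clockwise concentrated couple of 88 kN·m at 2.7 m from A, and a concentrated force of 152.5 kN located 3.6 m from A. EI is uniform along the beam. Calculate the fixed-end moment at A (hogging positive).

Choose R_C as the redundant. The primary structure is the cantilever fixed at A.
Downward deflection at the released point C due to the loads:
  point load 66.9 at a = 3.38: Pa²(3L − a)/(6EI) = 1289/EI
  clockwise couple 88 at a = 2.7: M₀a(2L − a)/(2EI) = 748.4/EI
  point load 152.5 at a = 3.6: Pa²(3L − a)/(6EI) = 3261/EI
  δ_0 = 5299/EI
Flexibility coefficient — unit upward force at C: δ_{CC} = L³/(3EI) = 30.38/EI.
Compatibility at C: δ_0 − R_C·δ_{CC} = 0, so R_C = 5299/30.38 = 174.4 kN.
Moment equilibrium about A: M_A = Σ(load moments about A) − R_C·L = 863.1 − 174.4×4.5 = 78.14 kN·m.

M_A = 78.14 kN·m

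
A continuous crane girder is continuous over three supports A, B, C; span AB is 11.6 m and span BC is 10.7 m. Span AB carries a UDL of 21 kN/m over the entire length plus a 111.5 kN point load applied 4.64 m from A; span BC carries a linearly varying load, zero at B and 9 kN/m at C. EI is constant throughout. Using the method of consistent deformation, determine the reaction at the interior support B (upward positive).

Release continuity at B by inserting a hinge; the redundant is the internal moment M_B. The primary structure is two simply-supported spans AB and BC.
Discontinuity in slope at B on the released structure — sum the simple-span end rotations:
  span AB: UDL 21: wL³/(24EI) = 1366/EI
  span AB: point load 111.5 at a = 4.64: Pab(L + a)/(6LEI) = 840.2/EI
  span BC: triangular load, peak 9: 7w₀L³/(360EI) = 214.4/EI
  relative rotation θ_0 = (2206 + 214.4)/EI = 2420/EI
A unit hogging moment at B produces rotation L₁/(3EI) + L₂/(3EI) = 7.433/EI.
Compatibility: M_B·(L₁+L₂)/(3EI) = θ_0, giving M_B = 325.6 kN·m (hogging).
Span AB, ΣM about A with M_B applied at B: R_B^{AB}·11.6 = 1930 + 325.6, so R_B^{AB} = 194.5 kN and R_A = 355.1 − 194.5 = 160.6 kN.
Span BC, ΣM about C: R_B^{BC}·10.7 = 171.7 + 325.6, so R_B^{BC} = 46.48 kN and R_C = 48.15 − 46.48 = 1.669 kN.
R_B = 194.5 + 46.48 = 241 kN.

R_B = 241 kN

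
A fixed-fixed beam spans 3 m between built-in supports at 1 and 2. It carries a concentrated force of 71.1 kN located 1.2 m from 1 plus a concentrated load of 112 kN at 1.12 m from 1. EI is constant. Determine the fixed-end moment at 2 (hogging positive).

Take the two fixed-end moments M_1, M_2 as redundants; the released structure is the simple span 12.
On the primary (simply-supported) span, the end slopes from the loading are:
  at 1: point load 71.1 at a = 1.2: Pab(L + b)/(6LEI) = 40.95/EI
  at 2: point load 71.1 at a = 1.2: Pab(L + a)/(6LEI) = 35.83/EI
  at 1: point load 112 at a = 1.12: Pab(L + b)/(6LEI) = 63.94/EI
  at 2: point load 112 at a = 1.12: Pab(L + a)/(6LEI) = 53.98/EI
  θ_10 = 104.9/EI,  θ_20 = 89.81/EI
Flexibility coefficients: a unit moment at one end gives L/(3EI) there and L/(6EI) at the far end, so f₁₁ = f₂₂ = 1/EI and f₁₂ = f₂₁ = 0.5/EI.
Compatibility — zero rotation at each built-in end:
  1 M_1 + 0.5 M_2 = 104.9
  0.5 M_1 + 1 M_2 = 89.81
Solving the pair gives M_1 = 79.98 kN·m and M_2 = 49.82 kN·m (hogging).

M_2 = 49.82 kN·m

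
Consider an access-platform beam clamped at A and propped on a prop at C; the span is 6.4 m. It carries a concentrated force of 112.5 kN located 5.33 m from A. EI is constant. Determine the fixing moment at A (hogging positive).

M_A = 58.51 kN·m

Take the reaction at C as the redundant and release it; the primary structure is a cantilever fixed at A.
Downward deflection at the released point C due to the loads:
  point load 112.5 at a = 5.33: Pa²(3L − a)/(6EI) = 7388/EI
Tip deflection under a unit load at C: L³/(3EI) = 87.38/EI.
The prop prevents deflection at C: R_C = δ_0/δ_{CC} = 7388/87.38 = 84.55 kN.
Moment equilibrium about A: M_A = Σ(load moments about A) − R_C·L = 599.6 − 84.55×6.4 = 58.51 kN·m.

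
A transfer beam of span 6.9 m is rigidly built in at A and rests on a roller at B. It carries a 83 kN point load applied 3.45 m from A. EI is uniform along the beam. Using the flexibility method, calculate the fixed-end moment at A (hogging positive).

M_A = 107.4 kN·m

Release the roller at B. Primary structure: cantilever fixed at A.
Primary-structure tip deflection at B by superposition:
  point load 83 at a = 3.45: Pa²(3L − a)/(6EI) = 2840/EI
Tip deflection under a unit load at B: L³/(3EI) = 109.5/EI.
The prop prevents deflection at B: R_B = δ_0/δ_{BB} = 2840/109.5 = 25.94 kN.
Moment equilibrium about A: M_A = Σ(load moments about A) − R_B·L = 286.4 − 25.94×6.9 = 107.4 kN·m.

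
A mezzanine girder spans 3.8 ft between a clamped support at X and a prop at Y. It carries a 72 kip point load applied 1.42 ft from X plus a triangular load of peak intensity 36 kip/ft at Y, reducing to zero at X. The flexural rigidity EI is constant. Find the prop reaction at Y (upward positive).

R_Y = 50.82 kip

Take the reaction at Y as the redundant and release it; the primary structure is a cantilever fixed at X.
Deflection at Y on the released cantilever, summing each load's contribution:
  point load 72 at a = 1.42: Pa²(3L − a)/(6EI) = 241.5/EI
  triangular load, peak 36 at the free end: 11w₀L⁴/(120EI) = 688.1/EI
  δ_0 = 929.6/EI
Tip deflection under a unit load at Y: L³/(3EI) = 18.29/EI.
Compatibility at Y: δ_0 − R_Y·δ_{YY} = 0, so R_Y = 929.6/18.29 = 50.82 kip.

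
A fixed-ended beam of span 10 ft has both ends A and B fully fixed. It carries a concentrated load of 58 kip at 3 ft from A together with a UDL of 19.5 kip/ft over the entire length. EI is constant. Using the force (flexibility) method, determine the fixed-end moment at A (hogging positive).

Release both end moments; the primary structure is a simply-supported span AB with redundants M_A and M_B.
On the primary (simply-supported) span, the end slopes from the loading are:
  at A: point load 58 at a = 3: Pab(L + b)/(6LEI) = 345.1/EI
  at B: point load 58 at a = 3: Pab(L + a)/(6LEI) = 263.9/EI
  at A: UDL 19.5: wL³/(24EI) = 812.5/EI
  at B: UDL 19.5: wL³/(24EI) = 812.5/EI
  θ_A0 = 1158/EI,  θ_B0 = 1076/EI
Flexibility coefficients: a unit moment at one end gives L/(3EI) there and L/(6EI) at the far end, so f₁₁ = f₂₂ = 3.333/EI and f₁₂ = f₂₁ = 1.667/EI.
Compatibility — zero rotation at each built-in end:
  3.333 M_A + 1.667 M_B = 1158
  1.667 M_A + 3.333 M_B = 1076
Solving the pair gives M_A = 247.8 kip·ft and M_B = 199 kip·ft (hogging).

M_A = 247.8 kip·ft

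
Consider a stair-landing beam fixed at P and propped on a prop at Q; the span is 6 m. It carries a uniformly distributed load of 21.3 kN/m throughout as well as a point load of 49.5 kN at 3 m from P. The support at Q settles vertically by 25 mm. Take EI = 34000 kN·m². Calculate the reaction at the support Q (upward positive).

R_Q = 51.59 kN

Remove the prop at Q; the released (primary) structure is a cantilever built in at P.
Free-end deflection of the primary structure under the applied loading (downward +):
  UDL 21.3: wL⁴/(8EI) = 3451/EI
  point load 49.5 at a = 3: Pa²(3L − a)/(6EI) = 1114/EI
  δ_0 = 4564/EI
Flexibility coefficient — unit upward force at Q: δ_{QQ} = L³/(3EI) = 72/EI.
With EI = 34000 kN·m²: δ_0 = 0.13425 m and δ_{QQ} = 0.002118 m/kN.
Compatibility — the beam at Q must follow the support down by 0.025 m: δ_0 − R_Q·δ_{QQ} = 0.025, so R_Q = (0.13425 − 0.025)/0.002118 = 51.59 kN.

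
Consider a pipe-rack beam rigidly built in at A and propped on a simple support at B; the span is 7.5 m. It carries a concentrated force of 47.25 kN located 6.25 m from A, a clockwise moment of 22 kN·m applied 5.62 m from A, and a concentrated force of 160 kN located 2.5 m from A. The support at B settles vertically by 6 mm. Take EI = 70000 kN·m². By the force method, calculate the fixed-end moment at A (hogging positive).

Take the reaction at B as the redundant and release it; the primary structure is a cantilever fixed at A.
Free-end deflection of the primary structure under the applied loading (downward +):
  point load 47.25 at a = 6.25: Pa²(3L − a)/(6EI) = 4999/EI
  clockwise couple 22 at a = 5.62: M₀a(2L − a)/(2EI) = 579.9/EI
  point load 160 at a = 2.5: Pa²(3L − a)/(6EI) = 3333/EI
  δ_0 = 8912/EI
Flexibility coefficient — unit upward force at B: δ_{BB} = L³/(3EI) = 140.6/EI.
With EI = 70000 kN·m²: δ_0 = 0.12731 m and δ_{BB} = 0.002009 m/kN.
Compatibility — the beam at B must follow the support down by 0.006 m: δ_0 − R_B·δ_{BB} = 0.006, so R_B = (0.12731 − 0.006)/0.002009 = 60.39 kN.
Moment equilibrium about A: M_A = Σ(load moments about A) − R_B·L = 717.3 − 60.39×7.5 = 264.4 kN·m.

M_A = 264.4 kN·m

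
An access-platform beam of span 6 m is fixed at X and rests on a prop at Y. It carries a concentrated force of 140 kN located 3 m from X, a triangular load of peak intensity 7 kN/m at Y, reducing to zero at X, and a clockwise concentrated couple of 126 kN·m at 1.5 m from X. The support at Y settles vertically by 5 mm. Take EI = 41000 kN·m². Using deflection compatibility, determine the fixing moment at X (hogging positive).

M_X = 232.6 kN·m

Choose R_Y as the redundant. The primary structure is the cantilever fixed at X.
Primary-structure tip deflection at Y by superposition:
  point load 140 at a = 3: Pa²(3L − a)/(6EI) = 3150/EI
  triangular load, peak 7 at the free end: 11w₀L⁴/(120EI) = 831.6/EI
  clockwise couple 126 at a = 1.5: M₀a(2L − a)/(2EI) = 992.2/EI
  δ_0 = 4974/EI
Tip deflection under a unit load at Y: L³/(3EI) = 72/EI.
With EI = 41000 kN·m²: δ_0 = 0.12131 m and δ_{YY} = 0.001756 m/kN.
Compatibility — the beam at Y must follow the support down by 0.005 m: δ_0 − R_Y·δ_{YY} = 0.005, so R_Y = (0.12131 − 0.005)/0.001756 = 66.23 kN.
Moment equilibrium about X: M_X = Σ(load moments about X) − R_Y·L = 630 − 66.23×6 = 232.6 kN·m.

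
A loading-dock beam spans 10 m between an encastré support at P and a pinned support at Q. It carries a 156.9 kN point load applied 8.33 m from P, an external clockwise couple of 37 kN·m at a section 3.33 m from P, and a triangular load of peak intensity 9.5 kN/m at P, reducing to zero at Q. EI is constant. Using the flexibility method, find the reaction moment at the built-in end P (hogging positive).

M_P = 196.9 kN·m

Release the roller at Q. Primary structure: cantilever fixed at P.
Downward deflection at the released point Q due to the loads:
  point load 156.9 at a = 8.33: Pa²(3L − a)/(6EI) = 39321/EI
  clockwise couple 37 at a = 3.33: M₀a(2L − a)/(2EI) = 1027/EI
  triangular load, peak 9.5 at the fixed end: w₀L⁴/(30EI) = 3167/EI
  δ_0 = 43514/EI
Flexibility coefficient — unit upward force at Q: δ_{QQ} = L³/(3EI) = 333.3/EI.
The prop prevents deflection at Q: R_Q = δ_0/δ_{QQ} = 43514/333.3 = 130.5 kN.
Moment equilibrium about P: M_P = Σ(load moments about P) − R_Q·L = 1502 − 130.5×10 = 196.9 kN·m.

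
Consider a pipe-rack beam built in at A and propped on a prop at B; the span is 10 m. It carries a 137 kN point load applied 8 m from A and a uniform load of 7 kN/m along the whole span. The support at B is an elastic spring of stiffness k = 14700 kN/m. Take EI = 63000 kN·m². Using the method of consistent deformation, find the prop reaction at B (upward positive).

Release the roller at B. Primary structure: cantilever fixed at A.
Deflection at B on the released cantilever, summing each load's contribution:
  point load 137 at a = 8: Pa²(3L − a)/(6EI) = 32149/EI
  UDL 7: wL⁴/(8EI) = 8750/EI
  δ_0 = 40899/EI
Tip deflection under a unit load at B: L³/(3EI) = 333.3/EI.
With EI = 63000 kN·m²: δ_0 = 0.6492 m and δ_{BB} = 0.005291 m/kN.
Compatibility — the spring shortens by R_B/k under the reaction it provides: δ_0 − R_B·δ_{BB} = R_B/k. With 1/k = 0.000068 m/kN, R_B = δ_0 / (δ_{BB} + 1/k) = 0.6492 / (0.005291 + 0.000068) = 121.1 kN.

R_B = 121.1 kN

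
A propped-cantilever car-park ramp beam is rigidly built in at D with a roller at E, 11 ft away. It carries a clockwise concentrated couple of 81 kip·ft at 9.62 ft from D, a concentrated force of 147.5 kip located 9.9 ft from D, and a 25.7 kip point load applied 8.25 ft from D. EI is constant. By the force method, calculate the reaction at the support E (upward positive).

Take the reaction at E as the redundant and release it; the primary structure is a cantilever fixed at D.
Free-end deflection of the primary structure under the applied loading (downward +):
  clockwise couple 81 at a = 9.62: M₀a(2L − a)/(2EI) = 4823/EI
  point load 147.5 at a = 9.9: Pa²(3L − a)/(6EI) = 55657/EI
  point load 25.7 at a = 8.25: Pa²(3L − a)/(6EI) = 7215/EI
  δ_0 = 67696/EI
Flexibility coefficient — unit upward force at E: δ_{EE} = L³/(3EI) = 443.7/EI.
Compatibility at E: δ_0 − R_E·δ_{EE} = 0, so R_E = 67696/443.7 = 152.6 kip.

R_E = 152.6 kip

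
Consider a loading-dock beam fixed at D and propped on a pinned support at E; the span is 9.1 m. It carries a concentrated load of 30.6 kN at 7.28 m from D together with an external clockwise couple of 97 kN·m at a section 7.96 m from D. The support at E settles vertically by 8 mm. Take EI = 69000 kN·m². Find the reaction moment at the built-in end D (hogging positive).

Remove the prop at E; the released (primary) structure is a cantilever built in at D.
Deflection at E on the released cantilever, summing each load's contribution:
  point load 30.6 at a = 7.28: Pa²(3L − a)/(6EI) = 5411/EI
  clockwise couple 97 at a = 7.96: M₀a(2L − a)/(2EI) = 3953/EI
  δ_0 = 9364/EI
Tip deflection under a unit load at E: L³/(3EI) = 251.2/EI.
With EI = 69000 kN·m²: δ_0 = 0.13572 m and δ_{EE} = 0.00364 m/kN.
Compatibility — the beam at E must follow the support down by 0.008 m: δ_0 − R_E·δ_{EE} = 0.008, so R_E = (0.13572 − 0.008)/0.00364 = 35.08 kN.
Moment equilibrium about D: M_D = Σ(load moments about D) − R_E·L = 319.8 − 35.08×9.1 = 0.5132 kN·m.

M_D = 0.5132 kN·m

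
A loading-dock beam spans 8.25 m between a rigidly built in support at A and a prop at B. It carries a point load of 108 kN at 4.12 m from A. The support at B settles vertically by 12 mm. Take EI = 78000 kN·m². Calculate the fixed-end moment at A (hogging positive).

Release the roller at B. Primary structure: cantilever fixed at A.
Deflection at B on the released cantilever, summing each load's contribution:
  point load 108 at a = 4.12: Pa²(3L − a)/(6EI) = 6303/EI
Tip deflection under a unit load at B: L³/(3EI) = 187.2/EI.
With EI = 78000 kN·m²: δ_0 = 0.080811 m and δ_{BB} = 0.0024 m/kN.
Compatibility — the beam at B must follow the support down by 0.012 m: δ_0 − R_B·δ_{BB} = 0.012, so R_B = (0.080811 − 0.012)/0.0024 = 28.68 kN.
Moment equilibrium about A: M_A = Σ(load moments about A) − R_B·L = 445 − 28.68×8.25 = 208.4 kN·m.

M_A = 208.4 kN·m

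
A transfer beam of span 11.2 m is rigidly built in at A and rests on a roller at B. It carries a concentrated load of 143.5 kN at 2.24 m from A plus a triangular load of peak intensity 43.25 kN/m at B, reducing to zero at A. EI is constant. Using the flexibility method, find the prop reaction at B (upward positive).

Remove the prop at B; the released (primary) structure is a cantilever built in at A.
Deflection at B on the released cantilever, summing each load's contribution:
  point load 143.5 at a = 2.24: Pa²(3L − a)/(6EI) = 3763/EI
  triangular load, peak 43.25 at the free end: 11w₀L⁴/(120EI) = 62383/EI
  δ_0 = 66147/EI
Flexibility coefficient — unit upward force at B: δ_{BB} = L³/(3EI) = 468.3/EI.
The prop prevents deflection at B: R_B = δ_0/δ_{BB} = 66147/468.3 = 141.2 kN.

R_B = 141.2 kN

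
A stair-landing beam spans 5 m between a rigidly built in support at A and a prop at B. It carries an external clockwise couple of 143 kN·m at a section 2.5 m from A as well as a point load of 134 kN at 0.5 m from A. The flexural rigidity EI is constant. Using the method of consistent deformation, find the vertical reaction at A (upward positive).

Release the roller at B. Primary structure: cantilever fixed at A.
Deflection at B on the released cantilever, summing each load's contribution:
  clockwise couple 143 at a = 2.5: M₀a(2L − a)/(2EI) = 1341/EI
  point load 134 at a = 0.5: Pa²(3L − a)/(6EI) = 80.96/EI
  δ_0 = 1422/EI
Flexibility coefficient — unit upward force at B: δ_{BB} = L³/(3EI) = 41.67/EI.
Compatibility at B: δ_0 − R_B·δ_{BB} = 0, so R_B = 1422/41.67 = 34.12 kN.
Vertical equilibrium: R_A = ΣP − R_B = 134 − 34.12 = 99.88 kN.

R_A = 99.88 kN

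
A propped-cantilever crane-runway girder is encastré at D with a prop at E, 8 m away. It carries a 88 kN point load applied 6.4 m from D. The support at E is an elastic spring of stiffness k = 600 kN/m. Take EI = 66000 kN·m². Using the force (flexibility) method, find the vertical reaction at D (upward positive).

R_D = 50.33 kN

Release the roller at E. Primary structure: cantilever fixed at D.
Free-end deflection of the primary structure under the applied loading (downward +):
  point load 88 at a = 6.4: Pa²(3L − a)/(6EI) = 10573/EI
Flexibility coefficient — unit upward force at E: δ_{EE} = L³/(3EI) = 170.7/EI.
With EI = 66000 kN·m²: δ_0 = 0.1602 m and δ_{EE} = 0.002586 m/kN.
Compatibility — the spring shortens by R_E/k under the reaction it provides: δ_0 − R_E·δ_{EE} = R_E/k. With 1/k = 0.001667 m/kN, R_E = δ_0 / (δ_{EE} + 1/k) = 0.1602 / (0.002586 + 0.001667) = 37.67 kN.
Vertical equilibrium: R_D = ΣP − R_E = 88 − 37.67 = 50.33 kN.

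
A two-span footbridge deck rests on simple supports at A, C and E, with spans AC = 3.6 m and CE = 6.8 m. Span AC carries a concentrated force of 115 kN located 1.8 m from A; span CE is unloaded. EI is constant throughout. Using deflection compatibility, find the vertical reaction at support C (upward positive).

R_C = 68.92 kN

Take M_C as the redundant. Released structure: two simple spans AC and CE with a hinge at C.
End slopes at the hinge C, treating each span as simply supported:
  span AC: point load 115 at a = 1.8: Pab(L + a)/(6LEI) = 93.15/EI
  relative rotation θ_0 = (93.15 + 0)/EI = 93.15/EI
A unit hogging moment at C produces rotation L₁/(3EI) + L₂/(3EI) = 3.467/EI.
Compatibility: M_C·(L₁+L₂)/(3EI) = θ_0, giving M_C = 26.87 kN·m (hogging).
Span AC, ΣM about A with M_C applied at C: R_C^{AC}·3.6 = 207 + 26.87, so R_C^{AC} = 64.96 kN and R_A = 115 − 64.96 = 50.04 kN.
Span CE, ΣM about E: R_C^{CE}·6.8 = 0 + 26.87, so R_C^{CE} = 3.951 kN and R_E = 0 − 3.951 = -3.951 kN.
R_C = 64.96 + 3.951 = 68.92 kN.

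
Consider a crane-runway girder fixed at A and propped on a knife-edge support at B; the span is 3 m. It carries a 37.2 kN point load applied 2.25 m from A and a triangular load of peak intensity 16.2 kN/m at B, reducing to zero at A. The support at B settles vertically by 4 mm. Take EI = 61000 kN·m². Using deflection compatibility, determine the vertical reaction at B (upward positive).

R_B = 9.795 kN

Release the roller at B. Primary structure: cantilever fixed at A.
Primary-structure tip deflection at B by superposition:
  point load 37.2 at a = 2.25: Pa²(3L − a)/(6EI) = 211.9/EI
  triangular load, peak 16.2 at the free end: 11w₀L⁴/(120EI) = 120.3/EI
  δ_0 = 332.2/EI
Tip deflection under a unit load at B: L³/(3EI) = 9/EI.
With EI = 61000 kN·m²: δ_0 = 0.005445 m and δ_{BB} = 0.000148 m/kN.
Compatibility — the beam at B must follow the support down by 0.004 m: δ_0 − R_B·δ_{BB} = 0.004, so R_B = (0.005445 − 0.004)/0.000148 = 9.795 kN.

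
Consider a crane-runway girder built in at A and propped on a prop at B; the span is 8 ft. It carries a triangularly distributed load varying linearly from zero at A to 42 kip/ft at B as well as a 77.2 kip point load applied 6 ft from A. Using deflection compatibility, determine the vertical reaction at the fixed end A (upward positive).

Choose R_B as the redundant. The primary structure is the cantilever fixed at A.
Deflection at B on the released cantilever, summing each load's contribution:
  triangular load, peak 42 at the free end: 11w₀L⁴/(120EI) = 15770/EI
  point load 77.2 at a = 6: Pa²(3L − a)/(6EI) = 8338/EI
  δ_0 = 24107/EI
Tip deflection under a unit load at B: L³/(3EI) = 170.7/EI.
The prop prevents deflection at B: R_B = δ_0/δ_{BB} = 24107/170.7 = 141.3 kip.
Vertical equilibrium: R_A = ΣP − R_B = 245.2 − 141.3 = 103.9 kip.

R_A = 103.9 kip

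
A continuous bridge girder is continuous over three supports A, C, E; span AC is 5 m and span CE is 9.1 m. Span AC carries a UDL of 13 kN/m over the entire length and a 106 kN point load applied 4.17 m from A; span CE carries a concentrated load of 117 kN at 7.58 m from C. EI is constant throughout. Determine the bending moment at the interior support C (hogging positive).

Insert a hinge at C; M_C is the redundant, and each span becomes simply supported.
End slopes at the hinge C, treating each span as simply supported:
  span AC: UDL 13: wL³/(24EI) = 67.71/EI
  span AC: point load 106 at a = 4.17: Pab(L + a)/(6LEI) = 112.1/EI
  span CE: point load 117 at a = 7.58: Pab(L + b)/(6LEI) = 262.2/EI
  relative rotation θ_0 = (179.9 + 262.2)/EI = 442/EI
A unit hogging moment at C produces rotation L₁/(3EI) + L₂/(3EI) = 4.7/EI.
Slope continuity at C: θ_0 = M_C·4.7/EI, so M_C = 442/4.7 = 94.05 kN·m (hogging).

M_C = 94.05 kN·m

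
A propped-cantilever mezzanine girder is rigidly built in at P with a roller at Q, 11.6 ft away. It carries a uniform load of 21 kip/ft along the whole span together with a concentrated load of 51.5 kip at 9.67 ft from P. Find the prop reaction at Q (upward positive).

R_Q = 130.1 kip

Remove the prop at Q; the released (primary) structure is a cantilever built in at P.
Primary-structure tip deflection at Q by superposition:
  UDL 21: wL⁴/(8EI) = 47529/EI
  point load 51.5 at a = 9.67: Pa²(3L − a)/(6EI) = 20170/EI
  δ_0 = 67699/EI
Flexibility coefficient — unit upward force at Q: δ_{QQ} = L³/(3EI) = 520.3/EI.
The prop prevents deflection at Q: R_Q = δ_0/δ_{QQ} = 67699/520.3 = 130.1 kip.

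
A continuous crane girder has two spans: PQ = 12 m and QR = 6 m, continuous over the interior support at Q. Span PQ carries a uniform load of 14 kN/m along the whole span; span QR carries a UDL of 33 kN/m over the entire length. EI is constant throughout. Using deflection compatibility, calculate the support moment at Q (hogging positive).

Release continuity at Q by inserting a hinge; the redundant is the internal moment M_Q. The primary structure is two simply-supported spans PQ and QR.
Discontinuity in slope at Q on the released structure — sum the simple-span end rotations:
  span PQ: UDL 14: wL³/(24EI) = 1008/EI
  span QR: UDL 33: wL³/(24EI) = 297/EI
  relative rotation θ_0 = (1008 + 297)/EI = 1305/EI
A unit hogging moment at Q produces rotation L₁/(3EI) + L₂/(3EI) = 6/EI.
Compatibility: M_Q·(L₁+L₂)/(3EI) = θ_0, giving M_Q = 217.5 kN·m (hogging).

M_Q = 217.5 kN·m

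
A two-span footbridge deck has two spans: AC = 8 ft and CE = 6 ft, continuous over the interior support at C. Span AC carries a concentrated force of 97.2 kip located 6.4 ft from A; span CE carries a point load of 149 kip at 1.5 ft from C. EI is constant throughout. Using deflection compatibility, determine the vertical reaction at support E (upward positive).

Insert a hinge at C; M_C is the redundant, and each span becomes simply supported.
End slopes at the hinge C, treating each span as simply supported:
  span AC: point load 97.2 at a = 6.4: Pab(L + a)/(6LEI) = 298.6/EI
  span CE: point load 149 at a = 1.5: Pab(L + b)/(6LEI) = 293.3/EI
  relative rotation θ_0 = (298.6 + 293.3)/EI = 591.9/EI
A unit hogging moment at C produces rotation L₁/(3EI) + L₂/(3EI) = 4.667/EI.
Compatibility: M_C·(L₁+L₂)/(3EI) = θ_0, giving M_C = 126.8 kip·ft (hogging).
Span CE, ΣM about E: R_C^{CE}·6 = 670.5 + 126.8, so R_C^{CE} = 132.9 kip and R_E = 149 − 132.9 = 16.11 kip.

R_E = 16.11 kip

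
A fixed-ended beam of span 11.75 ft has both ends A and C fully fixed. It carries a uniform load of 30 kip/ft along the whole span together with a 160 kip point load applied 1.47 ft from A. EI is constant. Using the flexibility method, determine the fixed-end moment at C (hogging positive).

Take the two fixed-end moments M_A, M_C as redundants; the released structure is the simple span AC.
End rotations of the released simple span under the applied load (×1/EI):
  at A: UDL 30: wL³/(24EI) = 2028/EI
  at C: UDL 30: wL³/(24EI) = 2028/EI
  at A: point load 160 at a = 1.47: Pab(L + b)/(6LEI) = 755.5/EI
  at C: point load 160 at a = 1.47: Pab(L + a)/(6LEI) = 453.4/EI
  θ_A0 = 2783/EI,  θ_C0 = 2481/EI
Flexibility coefficients: a unit moment at one end gives L/(3EI) there and L/(6EI) at the far end, so f₁₁ = f₂₂ = 3.917/EI and f₁₂ = f₂₁ = 1.958/EI.
Compatibility — zero rotation at each built-in end:
  3.917 M_A + 1.958 M_C = 2783
  1.958 M_A + 3.917 M_C = 2481
Solving the pair gives M_A = 525.2 kip·ft and M_C = 370.9 kip·ft (hogging).

M_C = 370.9 kip·ft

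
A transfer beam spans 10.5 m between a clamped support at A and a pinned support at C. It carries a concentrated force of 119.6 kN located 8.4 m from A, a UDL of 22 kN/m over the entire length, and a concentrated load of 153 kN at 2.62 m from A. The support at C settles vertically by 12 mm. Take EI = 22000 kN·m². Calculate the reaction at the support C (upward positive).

Remove the prop at C; the released (primary) structure is a cantilever built in at A.
Free-end deflection of the primary structure under the applied loading (downward +):
  point load 119.6 at a = 8.4: Pa²(3L − a)/(6EI) = 32490/EI
  UDL 22: wL⁴/(8EI) = 33426/EI
  point load 153 at a = 2.62: Pa²(3L − a)/(6EI) = 5055/EI
  δ_0 = 70972/EI
Flexibility coefficient — unit upward force at C: δ_{CC} = L³/(3EI) = 385.9/EI.
With EI = 22000 kN·m²: δ_0 = 3.226 m and δ_{CC} = 0.01754 m/kN.
Compatibility — the beam at C must follow the support down by 0.012 m: δ_0 − R_C·δ_{CC} = 0.012, so R_C = (3.226 − 0.012)/0.01754 = 183.2 kN.

R_C = 183.2 kN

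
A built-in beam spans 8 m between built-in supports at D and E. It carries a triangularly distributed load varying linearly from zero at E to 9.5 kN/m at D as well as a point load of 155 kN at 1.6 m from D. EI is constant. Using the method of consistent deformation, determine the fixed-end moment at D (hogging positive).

M_D = 189.1 kN·m

Take the two fixed-end moments M_D, M_E as redundants; the released structure is the simple span DE.
Simple-span end rotations at D and E under the given loads:
  at D: triangular load, peak 9.5: w₀L³/(45EI) = 108.1/EI
  at E: triangular load, peak 9.5: 7w₀L³/(360EI) = 94.58/EI
  at D: point load 155 at a = 1.6: Pab(L + b)/(6LEI) = 476.2/EI
  at E: point load 155 at a = 1.6: Pab(L + a)/(6LEI) = 317.4/EI
  θ_D0 = 584.2/EI,  θ_E0 = 412/EI
Flexibility coefficients: a unit moment at one end gives L/(3EI) there and L/(6EI) at the far end, so f₁₁ = f₂₂ = 2.667/EI and f₁₂ = f₂₁ = 1.333/EI.
Compatibility — zero rotation at each built-in end:
  2.667 M_D + 1.333 M_E = 584.2
  1.333 M_D + 2.667 M_E = 412
Solving the pair gives M_D = 189.1 kN·m and M_E = 59.95 kN·m (hogging).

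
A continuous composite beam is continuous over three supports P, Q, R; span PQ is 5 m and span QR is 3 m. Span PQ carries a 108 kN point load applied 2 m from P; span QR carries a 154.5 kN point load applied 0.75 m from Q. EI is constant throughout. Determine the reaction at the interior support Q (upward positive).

Insert a hinge at Q; M_Q is the redundant, and each span becomes simply supported.
Discontinuity in slope at Q on the released structure — sum the simple-span end rotations:
  span PQ: point load 108 at a = 2: Pab(L + a)/(6LEI) = 151.2/EI
  span QR: point load 154.5 at a = 0.75: Pab(L + b)/(6LEI) = 76.04/EI
  relative rotation θ_0 = (151.2 + 76.04)/EI = 227.2/EI
A unit hogging moment at Q produces rotation L₁/(3EI) + L₂/(3EI) = 2.667/EI.
Slope continuity at Q: θ_0 = M_Q·2.667/EI, so M_Q = 227.2/2.667 = 85.22 kN·m (hogging).
Span PQ, ΣM about P with M_Q applied at Q: R_Q^{PQ}·5 = 216 + 85.22, so R_Q^{PQ} = 60.24 kN and R_P = 108 − 60.24 = 47.76 kN.
Span QR, ΣM about R: R_Q^{QR}·3 = 347.6 + 85.22, so R_Q^{QR} = 144.3 kN and R_R = 154.5 − 144.3 = 10.22 kN.
R_Q = 60.24 + 144.3 = 204.5 kN.

R_Q = 204.5 kN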